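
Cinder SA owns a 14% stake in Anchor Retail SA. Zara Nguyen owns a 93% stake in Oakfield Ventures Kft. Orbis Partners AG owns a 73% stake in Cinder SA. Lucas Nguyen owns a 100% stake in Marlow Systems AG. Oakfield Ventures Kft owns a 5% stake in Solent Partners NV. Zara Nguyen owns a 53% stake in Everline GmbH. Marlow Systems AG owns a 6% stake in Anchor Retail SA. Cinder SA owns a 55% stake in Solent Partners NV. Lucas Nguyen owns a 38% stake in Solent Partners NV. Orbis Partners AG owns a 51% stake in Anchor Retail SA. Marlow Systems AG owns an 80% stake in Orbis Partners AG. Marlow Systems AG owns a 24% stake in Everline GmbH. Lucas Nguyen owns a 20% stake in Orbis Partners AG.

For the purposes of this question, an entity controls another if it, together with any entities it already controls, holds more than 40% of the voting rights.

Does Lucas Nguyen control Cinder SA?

Lucas holds 100% of Marlow, so Lucas controls Marlow.
Marlow and Lucas together hold 80% + 20% = 100% of Orbis, so Lucas controls Orbis.
Orbis holds 73% of Cinder, so Lucas controls Cinder.

Yes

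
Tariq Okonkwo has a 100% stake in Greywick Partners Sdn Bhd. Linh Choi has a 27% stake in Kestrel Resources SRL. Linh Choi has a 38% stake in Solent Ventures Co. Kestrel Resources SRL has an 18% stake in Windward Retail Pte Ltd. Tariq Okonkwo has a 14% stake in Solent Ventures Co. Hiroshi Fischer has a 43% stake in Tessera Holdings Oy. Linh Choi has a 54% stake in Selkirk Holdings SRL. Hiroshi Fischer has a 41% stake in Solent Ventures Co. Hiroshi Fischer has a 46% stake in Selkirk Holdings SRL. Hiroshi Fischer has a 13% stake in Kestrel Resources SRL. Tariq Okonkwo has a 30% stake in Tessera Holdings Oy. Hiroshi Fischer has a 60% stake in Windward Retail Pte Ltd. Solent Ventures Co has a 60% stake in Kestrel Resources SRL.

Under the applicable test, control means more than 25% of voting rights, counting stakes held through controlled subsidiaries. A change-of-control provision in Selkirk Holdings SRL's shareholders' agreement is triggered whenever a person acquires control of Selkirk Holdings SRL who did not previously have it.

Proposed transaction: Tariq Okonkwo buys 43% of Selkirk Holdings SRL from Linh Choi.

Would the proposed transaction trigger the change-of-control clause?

Yes

The purchase adds only to Tariq's holdings (Linh's stake shrinks), so Tariq is the only person who could newly come to control Selkirk.
Tariq holds 30% of Tessera, so Tariq controls Tessera.
Tariq holds 100% of Greywick, so Tariq controls Greywick.
Neither Tariq nor any entity Tariq controls holds any voting interest in Selkirk.
So before the transaction, Tariq does not control Selkirk.
After the purchase, Tariq holds 43% of Selkirk directly, and Linh's stake falls to 11%.
Tariq holds 43% of Selkirk, so Tariq controls Selkirk.
Tariq did not control Selkirk before and does after, so the clause is triggered.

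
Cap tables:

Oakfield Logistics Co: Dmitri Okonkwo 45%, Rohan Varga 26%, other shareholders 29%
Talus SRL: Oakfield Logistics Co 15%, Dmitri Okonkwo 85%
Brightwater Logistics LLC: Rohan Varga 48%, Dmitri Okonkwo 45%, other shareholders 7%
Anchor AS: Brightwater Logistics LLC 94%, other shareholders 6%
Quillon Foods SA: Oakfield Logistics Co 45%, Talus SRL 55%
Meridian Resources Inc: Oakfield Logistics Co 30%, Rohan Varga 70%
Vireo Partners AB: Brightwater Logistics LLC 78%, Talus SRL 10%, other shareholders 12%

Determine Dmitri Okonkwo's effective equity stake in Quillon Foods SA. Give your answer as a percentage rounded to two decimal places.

70.71%

Dmitri reaches Quillon along 3 paths.
Via Oakfield: 45% × 45% = 20.25%.
Via Oakfield → Talus: 45% × 15% × 55% = 3.7125%.
Via Talus: 85% × 55% = 46.75%.
Total: 20.25% + 3.7125% + 46.75% = 70.7125%.
Rounded: 70.71%.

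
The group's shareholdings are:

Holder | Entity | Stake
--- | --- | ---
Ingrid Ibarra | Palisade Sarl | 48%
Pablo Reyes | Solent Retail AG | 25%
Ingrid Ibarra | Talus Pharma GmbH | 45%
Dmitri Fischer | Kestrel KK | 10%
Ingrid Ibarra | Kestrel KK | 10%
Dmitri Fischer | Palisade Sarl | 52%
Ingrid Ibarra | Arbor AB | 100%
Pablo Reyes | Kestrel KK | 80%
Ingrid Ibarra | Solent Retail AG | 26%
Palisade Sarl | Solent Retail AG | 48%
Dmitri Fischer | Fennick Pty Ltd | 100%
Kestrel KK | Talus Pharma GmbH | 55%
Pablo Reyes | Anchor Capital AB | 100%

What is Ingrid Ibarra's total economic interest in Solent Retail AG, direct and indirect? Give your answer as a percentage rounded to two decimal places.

Ingrid reaches Solent along 2 paths.
Direct stake: 26% = 26%.
Via Palisade: 48% × 48% = 23.04%.
Total: 26% + 23.04% = 49.04%.

49.04%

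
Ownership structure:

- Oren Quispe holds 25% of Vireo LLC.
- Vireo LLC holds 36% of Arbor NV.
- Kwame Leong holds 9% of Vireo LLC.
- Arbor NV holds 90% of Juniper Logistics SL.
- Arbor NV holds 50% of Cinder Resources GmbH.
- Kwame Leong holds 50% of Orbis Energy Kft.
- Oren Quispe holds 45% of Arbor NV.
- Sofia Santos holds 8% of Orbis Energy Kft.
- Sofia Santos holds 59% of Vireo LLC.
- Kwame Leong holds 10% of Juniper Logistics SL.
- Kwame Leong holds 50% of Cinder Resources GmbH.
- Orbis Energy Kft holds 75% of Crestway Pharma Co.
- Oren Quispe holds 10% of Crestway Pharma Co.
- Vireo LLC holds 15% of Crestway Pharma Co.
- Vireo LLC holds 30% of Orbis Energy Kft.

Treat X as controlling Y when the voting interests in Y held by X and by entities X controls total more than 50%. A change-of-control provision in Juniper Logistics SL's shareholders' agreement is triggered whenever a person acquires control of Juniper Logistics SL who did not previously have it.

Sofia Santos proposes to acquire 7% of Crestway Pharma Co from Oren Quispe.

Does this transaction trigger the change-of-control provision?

The purchase adds only to Sofia's holdings (Oren's stake shrinks), so Sofia is the only person who could newly come to control Juniper.
Sofia holds 59% of Vireo, so Sofia controls Vireo.
Neither Sofia nor any entity Sofia controls holds any voting interest in Juniper.
So before the transaction, Sofia does not control Juniper.
After the purchase, Sofia holds 7% of Crestway directly, and Oren's stake falls to 3%.
Sofia's side now holds 15% + 7% = 22% of Crestway, not > 50%, so Sofia still does not control Crestway.
After the transaction, neither Sofia nor any entity Sofia controls holds a voting interest in Juniper, so Sofia still does not control it.
No new person acquires control, so the clause is not triggered.

No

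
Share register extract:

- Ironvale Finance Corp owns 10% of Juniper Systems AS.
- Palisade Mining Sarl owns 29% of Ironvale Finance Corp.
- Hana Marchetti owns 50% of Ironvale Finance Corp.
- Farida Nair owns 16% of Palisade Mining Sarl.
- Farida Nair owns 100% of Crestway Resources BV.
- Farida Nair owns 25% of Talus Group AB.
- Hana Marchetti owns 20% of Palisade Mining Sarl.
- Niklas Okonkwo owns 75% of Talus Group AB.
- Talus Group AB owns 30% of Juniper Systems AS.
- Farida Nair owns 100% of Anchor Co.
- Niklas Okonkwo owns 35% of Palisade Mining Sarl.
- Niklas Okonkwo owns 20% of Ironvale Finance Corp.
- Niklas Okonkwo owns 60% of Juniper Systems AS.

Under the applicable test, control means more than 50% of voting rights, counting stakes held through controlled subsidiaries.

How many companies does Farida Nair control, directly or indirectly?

Farida holds 100% of Crestway, so Farida controls Crestway.
Farida holds 100% of Anchor, so Farida controls Anchor.
No other company's threshold is met.
Farida controls 2 companies.

2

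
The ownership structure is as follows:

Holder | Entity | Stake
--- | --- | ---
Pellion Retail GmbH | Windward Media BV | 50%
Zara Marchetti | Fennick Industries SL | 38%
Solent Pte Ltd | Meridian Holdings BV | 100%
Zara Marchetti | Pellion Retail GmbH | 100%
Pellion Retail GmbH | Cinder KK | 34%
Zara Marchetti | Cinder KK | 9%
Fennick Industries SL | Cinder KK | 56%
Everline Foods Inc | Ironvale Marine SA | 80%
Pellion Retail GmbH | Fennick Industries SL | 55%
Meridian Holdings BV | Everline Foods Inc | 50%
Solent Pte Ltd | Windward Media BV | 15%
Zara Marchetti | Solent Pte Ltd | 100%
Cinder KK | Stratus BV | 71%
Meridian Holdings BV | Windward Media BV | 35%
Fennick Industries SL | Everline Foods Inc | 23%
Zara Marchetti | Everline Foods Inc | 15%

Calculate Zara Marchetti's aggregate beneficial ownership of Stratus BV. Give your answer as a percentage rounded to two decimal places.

Zara reaches Stratus along 4 paths.
Via Pellion → Cinder: 100% × 34% × 71% = 24.14%.
Via Fennick → Cinder: 38% × 56% × 71% = 15.1088%.
Via Pellion → Fennick → Cinder: 100% × 55% × 56% × 71% = 21.868%.
Via Cinder: 9% × 71% = 6.39%.
Total: 24.14% + 15.1088% + 21.868% + 6.39% = 67.5068%.
Rounded: 67.51%.

67.51%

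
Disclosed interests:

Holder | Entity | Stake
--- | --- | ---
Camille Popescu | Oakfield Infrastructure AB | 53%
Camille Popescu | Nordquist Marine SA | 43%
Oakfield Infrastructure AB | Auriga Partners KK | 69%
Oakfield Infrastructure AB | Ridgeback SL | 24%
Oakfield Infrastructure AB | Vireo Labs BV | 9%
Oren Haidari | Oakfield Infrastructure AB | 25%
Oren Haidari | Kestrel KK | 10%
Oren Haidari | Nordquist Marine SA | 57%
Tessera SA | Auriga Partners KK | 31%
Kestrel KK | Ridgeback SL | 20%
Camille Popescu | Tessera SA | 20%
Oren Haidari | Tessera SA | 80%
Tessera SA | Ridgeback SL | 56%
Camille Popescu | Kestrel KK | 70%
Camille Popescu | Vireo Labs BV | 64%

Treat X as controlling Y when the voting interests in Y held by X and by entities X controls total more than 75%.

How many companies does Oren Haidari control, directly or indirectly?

Oren holds 80% of Tessera, so Oren controls Tessera.
No other company's threshold is met.
Oren controls 1 company.

1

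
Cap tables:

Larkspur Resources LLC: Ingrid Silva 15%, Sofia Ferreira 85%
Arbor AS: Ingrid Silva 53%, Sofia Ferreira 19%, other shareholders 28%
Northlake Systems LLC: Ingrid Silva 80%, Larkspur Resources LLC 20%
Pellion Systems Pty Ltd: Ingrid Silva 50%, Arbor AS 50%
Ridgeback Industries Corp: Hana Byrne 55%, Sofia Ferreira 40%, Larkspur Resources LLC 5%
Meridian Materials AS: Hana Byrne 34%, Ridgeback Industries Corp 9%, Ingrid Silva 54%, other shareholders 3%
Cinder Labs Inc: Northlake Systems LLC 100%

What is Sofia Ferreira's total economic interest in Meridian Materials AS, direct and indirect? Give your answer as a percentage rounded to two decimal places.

3.98%

Sofia reaches Meridian along 2 paths.
Via Ridgeback: 40% × 9% = 3.6%.
Via Larkspur → Ridgeback: 85% × 5% × 9% = 0.3825%.
Total: 3.6% + 0.3825% = 3.9825%.
Rounded: 3.98%.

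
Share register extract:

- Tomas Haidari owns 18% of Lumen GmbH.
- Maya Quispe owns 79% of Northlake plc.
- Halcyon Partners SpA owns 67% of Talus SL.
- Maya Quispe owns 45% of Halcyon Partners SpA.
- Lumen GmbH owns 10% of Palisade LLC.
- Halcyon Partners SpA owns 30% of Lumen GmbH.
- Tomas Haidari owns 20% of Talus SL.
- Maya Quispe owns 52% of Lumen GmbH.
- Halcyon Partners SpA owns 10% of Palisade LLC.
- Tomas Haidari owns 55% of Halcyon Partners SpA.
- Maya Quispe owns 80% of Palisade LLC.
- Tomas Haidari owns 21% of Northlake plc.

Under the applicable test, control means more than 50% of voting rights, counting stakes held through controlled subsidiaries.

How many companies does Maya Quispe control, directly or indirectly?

3

Maya holds 79% of Northlake, so Maya controls Northlake.
Maya holds 52% of Lumen, so Maya controls Lumen.
Maya and Lumen together hold 80% + 10% = 90% of Palisade, so Maya controls Palisade.
No other company's threshold is met.
Maya controls 3 companies.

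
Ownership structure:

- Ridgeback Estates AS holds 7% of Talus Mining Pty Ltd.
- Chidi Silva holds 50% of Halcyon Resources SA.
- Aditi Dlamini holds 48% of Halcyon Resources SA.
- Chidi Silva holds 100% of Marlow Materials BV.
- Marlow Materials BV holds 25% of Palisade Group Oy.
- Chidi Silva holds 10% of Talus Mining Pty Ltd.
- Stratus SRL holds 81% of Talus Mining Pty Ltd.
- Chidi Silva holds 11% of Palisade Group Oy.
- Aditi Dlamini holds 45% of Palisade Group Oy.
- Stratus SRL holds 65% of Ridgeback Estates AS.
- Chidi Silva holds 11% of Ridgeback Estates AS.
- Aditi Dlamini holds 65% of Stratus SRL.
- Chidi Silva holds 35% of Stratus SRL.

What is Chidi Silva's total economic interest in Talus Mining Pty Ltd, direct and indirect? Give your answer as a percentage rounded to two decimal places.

Chidi reaches Talus along 4 paths.
Direct stake: 10% = 10%.
Via Stratus: 35% × 81% = 28.35%.
Via Stratus → Ridgeback: 35% × 65% × 7% = 1.5925%.
Via Ridgeback: 11% × 7% = 0.77%.
Total: 10% + 28.35% + 1.5925% + 0.77% = 40.7125%.
Rounded: 40.71%.

40.71%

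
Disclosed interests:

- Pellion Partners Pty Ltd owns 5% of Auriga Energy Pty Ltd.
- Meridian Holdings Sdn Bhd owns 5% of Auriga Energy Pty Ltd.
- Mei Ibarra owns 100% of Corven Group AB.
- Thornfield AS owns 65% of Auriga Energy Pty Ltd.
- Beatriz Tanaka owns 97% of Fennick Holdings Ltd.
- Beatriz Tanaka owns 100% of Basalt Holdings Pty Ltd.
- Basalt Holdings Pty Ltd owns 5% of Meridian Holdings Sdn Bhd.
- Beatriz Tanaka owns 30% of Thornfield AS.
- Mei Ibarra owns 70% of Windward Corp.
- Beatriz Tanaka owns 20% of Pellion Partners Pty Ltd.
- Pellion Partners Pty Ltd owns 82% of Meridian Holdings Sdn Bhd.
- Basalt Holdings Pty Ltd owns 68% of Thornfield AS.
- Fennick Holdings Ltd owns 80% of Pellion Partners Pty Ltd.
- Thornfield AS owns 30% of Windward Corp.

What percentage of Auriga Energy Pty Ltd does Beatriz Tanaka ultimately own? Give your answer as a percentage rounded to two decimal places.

72.83%

Beatriz reaches Auriga along 7 paths.
Via Basalt → Thornfield: 100% × 68% × 65% = 44.2%.
Via Thornfield: 30% × 65% = 19.5%.
Via Fennick → Pellion: 97% × 80% × 5% = 3.88%.
Via Pellion: 20% × 5% = 1%.
Via Basalt → Meridian: 100% × 5% × 5% = 0.25%.
Via Fennick → Pellion → Meridian: 97% × 80% × 82% × 5% = 3.1816%.
Via Pellion → Meridian: 20% × 82% × 5% = 0.82%.
Total: 44.2% + 19.5% + 3.88% + 1% + 0.25% + 3.1816% + 0.82% = 72.8316%.
Rounded: 72.83%.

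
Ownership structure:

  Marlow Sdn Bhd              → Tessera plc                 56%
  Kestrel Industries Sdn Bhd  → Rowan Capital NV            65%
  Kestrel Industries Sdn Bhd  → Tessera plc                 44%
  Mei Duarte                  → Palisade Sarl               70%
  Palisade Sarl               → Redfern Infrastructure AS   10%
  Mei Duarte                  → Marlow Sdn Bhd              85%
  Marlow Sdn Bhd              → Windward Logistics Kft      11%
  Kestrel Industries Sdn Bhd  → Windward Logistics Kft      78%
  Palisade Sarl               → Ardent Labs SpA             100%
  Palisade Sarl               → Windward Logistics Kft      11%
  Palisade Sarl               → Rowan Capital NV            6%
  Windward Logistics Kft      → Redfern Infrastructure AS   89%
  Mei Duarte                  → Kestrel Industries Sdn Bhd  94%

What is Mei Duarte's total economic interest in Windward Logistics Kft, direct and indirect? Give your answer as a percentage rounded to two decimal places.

Mei reaches Windward along 3 paths.
Via Marlow: 85% × 11% = 9.35%.
Via Palisade: 70% × 11% = 7.7%.
Via Kestrel: 94% × 78% = 73.32%.
Total: 9.35% + 7.7% + 73.32% = 90.37%.

90.37%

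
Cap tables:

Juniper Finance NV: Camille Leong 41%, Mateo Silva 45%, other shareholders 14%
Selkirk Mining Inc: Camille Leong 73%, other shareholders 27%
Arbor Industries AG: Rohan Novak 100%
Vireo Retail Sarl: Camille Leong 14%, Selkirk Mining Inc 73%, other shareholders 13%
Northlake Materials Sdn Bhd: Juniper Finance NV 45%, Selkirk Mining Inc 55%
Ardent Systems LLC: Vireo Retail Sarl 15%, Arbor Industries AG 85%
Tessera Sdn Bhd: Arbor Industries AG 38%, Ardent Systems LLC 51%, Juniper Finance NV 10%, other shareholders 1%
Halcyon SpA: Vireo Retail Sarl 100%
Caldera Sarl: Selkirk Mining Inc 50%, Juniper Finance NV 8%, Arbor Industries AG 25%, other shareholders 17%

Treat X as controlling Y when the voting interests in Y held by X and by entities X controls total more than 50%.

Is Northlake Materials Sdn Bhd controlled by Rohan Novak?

No

Rohan holds 100% of Arbor, so Rohan controls Arbor.
Arbor holds 85% of Ardent, so Rohan controls Ardent.
Arbor and Ardent together hold 38% + 51% = 89% of Tessera, so Rohan controls Tessera.
Neither Rohan nor any entity Rohan controls holds any voting interest in Northlake.
So Rohan does not control Northlake.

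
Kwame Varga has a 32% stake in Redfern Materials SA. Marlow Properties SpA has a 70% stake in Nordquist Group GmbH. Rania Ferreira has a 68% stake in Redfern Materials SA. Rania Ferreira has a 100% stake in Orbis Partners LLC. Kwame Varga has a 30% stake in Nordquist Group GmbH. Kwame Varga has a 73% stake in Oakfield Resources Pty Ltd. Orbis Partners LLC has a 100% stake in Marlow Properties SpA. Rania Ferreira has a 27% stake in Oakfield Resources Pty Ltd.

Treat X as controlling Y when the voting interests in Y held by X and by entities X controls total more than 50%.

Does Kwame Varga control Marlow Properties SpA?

No

Kwame holds 73% of Oakfield, so Kwame controls Oakfield.
Neither Kwame nor any entity Kwame controls holds any voting interest in Marlow.
So Kwame does not control Marlow.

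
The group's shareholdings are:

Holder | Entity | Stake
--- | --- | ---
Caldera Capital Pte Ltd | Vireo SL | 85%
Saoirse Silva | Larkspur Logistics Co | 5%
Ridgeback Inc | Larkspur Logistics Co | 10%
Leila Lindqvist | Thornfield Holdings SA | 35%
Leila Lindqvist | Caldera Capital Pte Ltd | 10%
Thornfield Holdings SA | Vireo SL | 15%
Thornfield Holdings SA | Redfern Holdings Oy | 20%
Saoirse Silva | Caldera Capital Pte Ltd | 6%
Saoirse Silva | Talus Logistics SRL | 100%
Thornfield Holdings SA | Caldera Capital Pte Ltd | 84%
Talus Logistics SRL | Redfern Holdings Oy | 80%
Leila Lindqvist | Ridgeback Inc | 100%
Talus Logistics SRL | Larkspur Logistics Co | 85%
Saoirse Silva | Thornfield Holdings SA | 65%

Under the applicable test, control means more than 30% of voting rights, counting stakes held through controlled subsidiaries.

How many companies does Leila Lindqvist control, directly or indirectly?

4

Leila holds 35% of Thornfield, so Leila controls Thornfield.
Leila and Thornfield together hold 10% + 84% = 94% of Caldera, so Leila controls Caldera.
Leila holds 100% of Ridgeback, so Leila controls Ridgeback.
Thornfield and Caldera together hold 15% + 85% = 100% of Vireo, so Leila controls Vireo.
No other company's threshold is met.
Leila controls 4 companies.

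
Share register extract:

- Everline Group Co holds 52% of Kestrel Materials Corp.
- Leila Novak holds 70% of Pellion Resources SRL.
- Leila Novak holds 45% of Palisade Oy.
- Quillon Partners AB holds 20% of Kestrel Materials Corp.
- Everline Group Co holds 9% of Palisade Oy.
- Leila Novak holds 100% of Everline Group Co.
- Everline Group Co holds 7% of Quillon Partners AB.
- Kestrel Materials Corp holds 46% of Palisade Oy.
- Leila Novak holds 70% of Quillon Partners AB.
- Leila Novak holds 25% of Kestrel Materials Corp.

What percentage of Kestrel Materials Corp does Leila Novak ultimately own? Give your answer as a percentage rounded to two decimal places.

Leila reaches Kestrel along 4 paths.
Via Quillon: 70% × 20% = 14%.
Via Everline → Quillon: 100% × 7% × 20% = 1.4%.
Via Everline: 100% × 52% = 52%.
Direct stake: 25% = 25%.
Total: 14% + 1.4% + 52% + 25% = 92.4%.
Rounded: 92.40%.

92.40%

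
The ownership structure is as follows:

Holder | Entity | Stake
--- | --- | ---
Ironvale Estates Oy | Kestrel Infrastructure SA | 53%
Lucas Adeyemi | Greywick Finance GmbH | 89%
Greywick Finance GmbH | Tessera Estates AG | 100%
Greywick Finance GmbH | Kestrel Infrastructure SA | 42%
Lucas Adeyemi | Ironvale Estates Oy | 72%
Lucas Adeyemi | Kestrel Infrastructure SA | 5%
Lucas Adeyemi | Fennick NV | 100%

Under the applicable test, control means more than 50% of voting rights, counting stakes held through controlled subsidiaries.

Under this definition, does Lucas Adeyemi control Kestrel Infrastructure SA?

Lucas holds 72% of Ironvale, so Lucas controls Ironvale.
Lucas holds 89% of Greywick, so Lucas controls Greywick.
Greywick and Lucas and Ironvale together hold 42% + 5% + 53% = 100% of Kestrel, so Lucas controls Kestrel.

Yes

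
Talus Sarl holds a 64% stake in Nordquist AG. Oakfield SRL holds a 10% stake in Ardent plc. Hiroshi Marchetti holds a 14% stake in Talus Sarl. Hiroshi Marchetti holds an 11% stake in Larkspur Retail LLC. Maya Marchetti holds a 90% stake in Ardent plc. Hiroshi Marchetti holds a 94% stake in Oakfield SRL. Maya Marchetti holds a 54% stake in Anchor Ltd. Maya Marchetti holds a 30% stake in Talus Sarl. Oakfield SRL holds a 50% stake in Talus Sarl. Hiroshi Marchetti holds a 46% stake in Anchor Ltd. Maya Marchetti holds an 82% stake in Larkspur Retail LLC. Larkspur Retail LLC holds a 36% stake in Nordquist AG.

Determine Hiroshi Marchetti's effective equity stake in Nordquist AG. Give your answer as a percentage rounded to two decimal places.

Hiroshi reaches Nordquist along 3 paths.
Via Oakfield → Talus: 94% × 50% × 64% = 30.08%.
Via Talus: 14% × 64% = 8.96%.
Via Larkspur: 11% × 36% = 3.96%.
Total: 30.08% + 8.96% + 3.96% = 43%.
Rounded: 43.00%.

43.00%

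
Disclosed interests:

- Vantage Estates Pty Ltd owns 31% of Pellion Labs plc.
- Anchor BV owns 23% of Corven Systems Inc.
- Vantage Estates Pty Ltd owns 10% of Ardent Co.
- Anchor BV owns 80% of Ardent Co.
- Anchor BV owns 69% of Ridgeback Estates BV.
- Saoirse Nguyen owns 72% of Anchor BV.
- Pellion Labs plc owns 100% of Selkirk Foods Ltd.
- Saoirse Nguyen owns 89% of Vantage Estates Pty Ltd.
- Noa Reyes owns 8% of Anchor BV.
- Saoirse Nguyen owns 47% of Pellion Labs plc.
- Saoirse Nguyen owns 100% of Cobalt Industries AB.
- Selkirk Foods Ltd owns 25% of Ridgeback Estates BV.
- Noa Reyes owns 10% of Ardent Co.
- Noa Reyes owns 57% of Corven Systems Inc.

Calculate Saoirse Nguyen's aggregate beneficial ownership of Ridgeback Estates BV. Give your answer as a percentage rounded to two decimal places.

Saoirse reaches Ridgeback along 3 paths.
Via Pellion → Selkirk: 47% × 100% × 25% = 11.75%.
Via Vantage → Pellion → Selkirk: 89% × 31% × 100% × 25% = 6.8975%.
Via Anchor: 72% × 69% = 49.68%.
Total: 11.75% + 6.8975% + 49.68% = 68.3275%.
Rounded: 68.33%.

68.33%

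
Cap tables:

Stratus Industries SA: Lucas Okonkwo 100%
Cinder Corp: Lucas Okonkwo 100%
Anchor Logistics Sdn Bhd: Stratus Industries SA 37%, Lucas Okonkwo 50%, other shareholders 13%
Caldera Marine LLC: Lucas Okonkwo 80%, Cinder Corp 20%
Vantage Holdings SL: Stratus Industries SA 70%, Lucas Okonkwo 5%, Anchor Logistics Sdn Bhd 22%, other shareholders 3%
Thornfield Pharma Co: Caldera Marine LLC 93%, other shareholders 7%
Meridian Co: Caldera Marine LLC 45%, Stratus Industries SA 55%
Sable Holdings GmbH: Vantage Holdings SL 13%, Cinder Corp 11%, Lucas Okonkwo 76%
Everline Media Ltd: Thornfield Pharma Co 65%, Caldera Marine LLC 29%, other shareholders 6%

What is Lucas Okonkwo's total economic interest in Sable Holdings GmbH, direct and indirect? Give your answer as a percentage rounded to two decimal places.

Lucas reaches Sable along 6 paths.
Via Stratus → Vantage: 100% × 70% × 13% = 9.1%.
Via Vantage: 5% × 13% = 0.65%.
Via Stratus → Anchor → Vantage: 100% × 37% × 22% × 13% = 1.0582%.
Via Anchor → Vantage: 50% × 22% × 13% = 1.43%.
Via Cinder: 100% × 11% = 11%.
Direct stake: 76% = 76%.
Total: 9.1% + 0.65% + 1.0582% + 1.43% + 11% + 76% = 99.2382%.
Rounded: 99.24%.

99.24%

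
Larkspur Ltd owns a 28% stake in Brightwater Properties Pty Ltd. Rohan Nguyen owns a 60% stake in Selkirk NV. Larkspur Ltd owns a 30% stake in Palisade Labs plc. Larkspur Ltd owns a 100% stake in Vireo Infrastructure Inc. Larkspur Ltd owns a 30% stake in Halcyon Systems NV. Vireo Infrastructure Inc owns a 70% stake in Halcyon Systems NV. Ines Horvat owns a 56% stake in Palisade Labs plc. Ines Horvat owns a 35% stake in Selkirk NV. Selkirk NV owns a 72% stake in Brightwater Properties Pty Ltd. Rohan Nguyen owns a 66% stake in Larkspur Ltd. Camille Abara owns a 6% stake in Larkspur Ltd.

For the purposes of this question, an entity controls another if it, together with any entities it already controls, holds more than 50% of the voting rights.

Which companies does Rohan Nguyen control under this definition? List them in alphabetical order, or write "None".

Rohan holds 60% of Selkirk, so Rohan controls Selkirk.
Rohan holds 66% of Larkspur, so Rohan controls Larkspur.
Larkspur holds 100% of Vireo, so Rohan controls Vireo.
Larkspur and Selkirk together hold 28% + 72% = 100% of Brightwater, so Rohan controls Brightwater.
Larkspur and Vireo together hold 30% + 70% = 100% of Halcyon, so Rohan controls Halcyon.
No other company's threshold is met.

Brightwater Properties Pty Ltd, Halcyon Systems NV, Larkspur Ltd, Selkirk NV, Vireo Infrastructure Inc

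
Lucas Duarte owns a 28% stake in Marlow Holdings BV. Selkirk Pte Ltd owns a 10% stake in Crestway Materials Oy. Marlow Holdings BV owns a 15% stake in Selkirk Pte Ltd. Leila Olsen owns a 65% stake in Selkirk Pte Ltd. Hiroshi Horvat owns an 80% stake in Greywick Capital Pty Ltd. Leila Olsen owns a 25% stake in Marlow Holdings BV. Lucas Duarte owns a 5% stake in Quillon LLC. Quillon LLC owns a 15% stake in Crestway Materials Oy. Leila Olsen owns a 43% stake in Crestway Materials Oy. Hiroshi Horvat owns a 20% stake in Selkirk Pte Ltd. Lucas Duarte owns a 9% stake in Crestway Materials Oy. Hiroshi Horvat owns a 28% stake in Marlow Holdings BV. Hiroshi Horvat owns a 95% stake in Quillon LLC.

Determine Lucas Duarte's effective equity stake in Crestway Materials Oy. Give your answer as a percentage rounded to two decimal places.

Lucas reaches Crestway along 3 paths.
Via Marlow → Selkirk: 28% × 15% × 10% = 0.42%.
Via Quillon: 5% × 15% = 0.75%.
Direct stake: 9% = 9%.
Total: 0.42% + 0.75% + 9% = 10.17%.

10.17%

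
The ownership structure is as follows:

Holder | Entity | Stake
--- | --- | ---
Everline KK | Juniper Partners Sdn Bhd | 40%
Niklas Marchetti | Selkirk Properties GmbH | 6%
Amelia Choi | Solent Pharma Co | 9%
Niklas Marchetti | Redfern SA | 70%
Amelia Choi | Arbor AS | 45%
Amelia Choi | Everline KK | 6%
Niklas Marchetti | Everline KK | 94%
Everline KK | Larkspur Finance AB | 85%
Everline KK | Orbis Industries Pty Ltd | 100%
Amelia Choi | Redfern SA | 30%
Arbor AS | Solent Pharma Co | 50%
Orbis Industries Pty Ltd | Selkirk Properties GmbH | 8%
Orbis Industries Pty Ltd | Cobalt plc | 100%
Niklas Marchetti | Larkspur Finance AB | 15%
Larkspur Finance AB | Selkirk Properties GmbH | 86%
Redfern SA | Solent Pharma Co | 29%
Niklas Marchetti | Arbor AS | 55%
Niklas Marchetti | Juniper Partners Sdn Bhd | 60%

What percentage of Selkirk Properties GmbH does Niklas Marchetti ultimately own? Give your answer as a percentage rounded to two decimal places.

95.13%

Niklas reaches Selkirk along 4 paths.
Via Everline → Larkspur: 94% × 85% × 86% = 68.714%.
Via Larkspur: 15% × 86% = 12.9%.
Via Everline → Orbis: 94% × 100% × 8% = 7.52%.
Direct stake: 6% = 6%.
Total: 68.714% + 12.9% + 7.52% + 6% = 95.134%.
Rounded: 95.13%.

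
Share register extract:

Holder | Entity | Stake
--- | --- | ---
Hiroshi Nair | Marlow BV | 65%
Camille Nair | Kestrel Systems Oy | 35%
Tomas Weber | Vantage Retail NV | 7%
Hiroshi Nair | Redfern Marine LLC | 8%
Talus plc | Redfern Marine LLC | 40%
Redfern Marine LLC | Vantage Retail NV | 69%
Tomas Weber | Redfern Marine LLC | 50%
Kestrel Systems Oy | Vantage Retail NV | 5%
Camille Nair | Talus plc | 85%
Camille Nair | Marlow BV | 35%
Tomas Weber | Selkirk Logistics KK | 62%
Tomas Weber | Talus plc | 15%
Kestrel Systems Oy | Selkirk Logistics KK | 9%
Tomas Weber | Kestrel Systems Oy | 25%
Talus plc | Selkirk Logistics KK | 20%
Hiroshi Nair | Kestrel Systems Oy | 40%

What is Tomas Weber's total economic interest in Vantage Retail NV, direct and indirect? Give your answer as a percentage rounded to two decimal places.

46.89%

Tomas reaches Vantage along 4 paths.
Direct stake: 7% = 7%.
Via Redfern: 50% × 69% = 34.5%.
Via Talus → Redfern: 15% × 40% × 69% = 4.14%.
Via Kestrel: 25% × 5% = 1.25%.
Total: 7% + 34.5% + 4.14% + 1.25% = 46.89%.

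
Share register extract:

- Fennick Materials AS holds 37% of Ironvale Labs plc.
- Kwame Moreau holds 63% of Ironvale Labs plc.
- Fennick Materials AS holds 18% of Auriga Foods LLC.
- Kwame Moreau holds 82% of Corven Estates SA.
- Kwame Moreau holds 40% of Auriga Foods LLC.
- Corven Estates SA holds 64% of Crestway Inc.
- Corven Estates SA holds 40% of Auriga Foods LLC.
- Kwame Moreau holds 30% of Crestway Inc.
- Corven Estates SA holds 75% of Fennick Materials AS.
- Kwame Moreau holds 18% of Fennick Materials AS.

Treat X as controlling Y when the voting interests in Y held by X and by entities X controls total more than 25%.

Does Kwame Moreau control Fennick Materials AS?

Yes

Kwame holds 82% of Corven, so Kwame controls Corven.
Corven and Kwame together hold 75% + 18% = 93% of Fennick, so Kwame controls Fennick.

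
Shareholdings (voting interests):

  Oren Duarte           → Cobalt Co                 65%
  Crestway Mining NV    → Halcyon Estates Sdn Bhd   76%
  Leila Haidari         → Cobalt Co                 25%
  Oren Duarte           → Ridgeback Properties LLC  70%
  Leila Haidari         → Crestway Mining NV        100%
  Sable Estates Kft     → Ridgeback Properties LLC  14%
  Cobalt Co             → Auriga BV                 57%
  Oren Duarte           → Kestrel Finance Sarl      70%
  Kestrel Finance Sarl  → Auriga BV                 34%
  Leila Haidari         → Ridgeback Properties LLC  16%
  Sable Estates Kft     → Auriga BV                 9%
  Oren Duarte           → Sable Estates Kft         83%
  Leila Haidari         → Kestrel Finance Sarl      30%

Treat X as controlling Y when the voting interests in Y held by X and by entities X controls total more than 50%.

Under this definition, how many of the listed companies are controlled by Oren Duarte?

5

Oren holds 83% of Sable, so Oren controls Sable.
Oren holds 70% of Kestrel, so Oren controls Kestrel.
Oren holds 65% of Cobalt, so Oren controls Cobalt.
Sable and Oren together hold 14% + 70% = 84% of Ridgeback, so Oren controls Ridgeback.
Cobalt and Kestrel and Sable together hold 57% + 34% + 9% = 100% of Auriga, so Oren controls Auriga.
No other company's threshold is met.
Oren controls 5 companies.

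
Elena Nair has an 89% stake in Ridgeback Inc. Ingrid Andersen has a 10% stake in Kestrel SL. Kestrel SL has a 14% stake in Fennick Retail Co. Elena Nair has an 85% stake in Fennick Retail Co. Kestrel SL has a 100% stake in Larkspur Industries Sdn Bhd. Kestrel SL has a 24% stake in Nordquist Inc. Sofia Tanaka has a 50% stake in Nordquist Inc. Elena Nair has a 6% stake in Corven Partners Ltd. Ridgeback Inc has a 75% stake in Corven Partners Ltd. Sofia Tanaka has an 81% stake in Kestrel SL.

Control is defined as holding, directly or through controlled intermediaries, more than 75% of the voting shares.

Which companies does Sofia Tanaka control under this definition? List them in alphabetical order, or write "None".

Sofia holds 81% of Kestrel, so Sofia controls Kestrel.
Kestrel holds 100% of Larkspur, so Sofia controls Larkspur.
No other company's threshold is met.

Kestrel SL, Larkspur Industries Sdn Bhd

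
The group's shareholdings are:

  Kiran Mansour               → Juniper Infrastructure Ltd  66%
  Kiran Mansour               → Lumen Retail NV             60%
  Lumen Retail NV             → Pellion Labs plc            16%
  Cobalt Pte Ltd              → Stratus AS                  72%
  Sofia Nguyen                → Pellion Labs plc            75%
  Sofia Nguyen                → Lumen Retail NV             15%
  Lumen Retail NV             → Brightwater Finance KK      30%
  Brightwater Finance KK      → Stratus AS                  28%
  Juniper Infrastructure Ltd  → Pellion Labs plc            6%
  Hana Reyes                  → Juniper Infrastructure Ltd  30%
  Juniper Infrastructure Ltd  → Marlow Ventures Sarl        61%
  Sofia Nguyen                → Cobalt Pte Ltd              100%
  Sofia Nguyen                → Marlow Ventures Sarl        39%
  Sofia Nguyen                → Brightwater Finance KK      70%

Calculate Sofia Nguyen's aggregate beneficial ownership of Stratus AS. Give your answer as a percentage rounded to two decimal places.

Sofia reaches Stratus along 3 paths.
Via Brightwater: 70% × 28% = 19.6%.
Via Lumen → Brightwater: 15% × 30% × 28% = 1.26%.
Via Cobalt: 100% × 72% = 72%.
Total: 19.6% + 1.26% + 72% = 92.86%.

92.86%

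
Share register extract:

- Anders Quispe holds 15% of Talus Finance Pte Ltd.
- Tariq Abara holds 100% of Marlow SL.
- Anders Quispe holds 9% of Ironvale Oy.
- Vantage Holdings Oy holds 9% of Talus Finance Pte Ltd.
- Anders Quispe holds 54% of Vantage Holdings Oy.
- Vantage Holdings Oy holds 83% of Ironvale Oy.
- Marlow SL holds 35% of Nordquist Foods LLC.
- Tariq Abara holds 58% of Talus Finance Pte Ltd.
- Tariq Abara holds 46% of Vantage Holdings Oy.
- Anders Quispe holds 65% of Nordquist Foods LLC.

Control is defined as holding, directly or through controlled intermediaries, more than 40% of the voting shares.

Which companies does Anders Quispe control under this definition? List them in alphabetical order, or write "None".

Ironvale Oy, Nordquist Foods LLC, Vantage Holdings Oy

Anders holds 54% of Vantage, so Anders controls Vantage.
Vantage and Anders together hold 83% + 9% = 92% of Ironvale, so Anders controls Ironvale.
Anders holds 65% of Nordquist, so Anders controls Nordquist.
No other company's threshold is met.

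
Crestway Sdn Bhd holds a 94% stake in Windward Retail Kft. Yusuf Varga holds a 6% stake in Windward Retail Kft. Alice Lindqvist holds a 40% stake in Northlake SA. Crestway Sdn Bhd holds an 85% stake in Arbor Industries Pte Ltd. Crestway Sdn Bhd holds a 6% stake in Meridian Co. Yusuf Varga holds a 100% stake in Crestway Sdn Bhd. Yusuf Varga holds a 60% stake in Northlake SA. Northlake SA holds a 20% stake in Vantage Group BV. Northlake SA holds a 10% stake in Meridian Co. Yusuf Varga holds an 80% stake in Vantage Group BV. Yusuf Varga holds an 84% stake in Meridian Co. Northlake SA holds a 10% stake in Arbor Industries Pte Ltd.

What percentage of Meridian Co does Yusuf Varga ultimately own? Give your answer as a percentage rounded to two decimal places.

96.00%

Yusuf reaches Meridian along 3 paths.
Via Northlake: 60% × 10% = 6%.
Via Crestway: 100% × 6% = 6%.
Direct stake: 84% = 84%.
Total: 6% + 6% + 84% = 96%.
Rounded: 96.00%.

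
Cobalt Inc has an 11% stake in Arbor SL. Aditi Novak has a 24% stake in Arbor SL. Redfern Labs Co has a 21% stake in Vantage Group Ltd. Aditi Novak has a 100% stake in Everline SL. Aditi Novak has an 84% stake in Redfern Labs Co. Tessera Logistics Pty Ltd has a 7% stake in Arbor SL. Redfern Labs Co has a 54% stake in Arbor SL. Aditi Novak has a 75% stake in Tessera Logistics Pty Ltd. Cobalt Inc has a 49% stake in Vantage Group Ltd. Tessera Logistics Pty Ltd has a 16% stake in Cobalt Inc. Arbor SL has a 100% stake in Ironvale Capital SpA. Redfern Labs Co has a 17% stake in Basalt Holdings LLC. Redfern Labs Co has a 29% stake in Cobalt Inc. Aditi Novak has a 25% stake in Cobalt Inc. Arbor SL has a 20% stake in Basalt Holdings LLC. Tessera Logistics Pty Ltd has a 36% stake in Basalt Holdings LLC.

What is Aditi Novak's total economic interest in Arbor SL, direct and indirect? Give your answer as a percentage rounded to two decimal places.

Aditi reaches Arbor along 6 paths.
Via Redfern: 84% × 54% = 45.36%.
Direct stake: 24% = 24%.
Via Tessera: 75% × 7% = 5.25%.
Via Cobalt: 25% × 11% = 2.75%.
Via Redfern → Cobalt: 84% × 29% × 11% = 2.6796%.
Via Tessera → Cobalt: 75% × 16% × 11% = 1.32%.
Total: 45.36% + 24% + 5.25% + 2.75% + 2.6796% + 1.32% = 81.3596%.
Rounded: 81.36%.

81.36%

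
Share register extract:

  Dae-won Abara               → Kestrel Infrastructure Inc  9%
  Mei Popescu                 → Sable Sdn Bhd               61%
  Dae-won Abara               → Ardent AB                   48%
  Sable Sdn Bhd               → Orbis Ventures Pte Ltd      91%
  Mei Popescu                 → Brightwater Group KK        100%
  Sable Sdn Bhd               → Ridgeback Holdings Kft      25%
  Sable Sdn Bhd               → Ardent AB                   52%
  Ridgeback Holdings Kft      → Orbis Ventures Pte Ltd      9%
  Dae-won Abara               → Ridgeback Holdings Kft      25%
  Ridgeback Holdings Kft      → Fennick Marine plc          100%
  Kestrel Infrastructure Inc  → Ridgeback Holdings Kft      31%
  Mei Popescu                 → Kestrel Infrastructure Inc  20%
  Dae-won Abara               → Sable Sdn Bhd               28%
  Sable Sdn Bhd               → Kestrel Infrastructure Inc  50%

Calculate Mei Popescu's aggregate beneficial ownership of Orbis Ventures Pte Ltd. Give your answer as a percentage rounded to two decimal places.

58.29%

Mei reaches Orbis along 4 paths.
Via Sable: 61% × 91% = 55.51%.
Via Kestrel → Ridgeback: 20% × 31% × 9% = 0.558%.
Via Sable → Kestrel → Ridgeback: 61% × 50% × 31% × 9% = 0.85095%.
Via Sable → Ridgeback: 61% × 25% × 9% = 1.3725%.
Total: 55.51% + 0.558% + 0.85095% + 1.3725% = 58.29145%.
Rounded: 58.29%.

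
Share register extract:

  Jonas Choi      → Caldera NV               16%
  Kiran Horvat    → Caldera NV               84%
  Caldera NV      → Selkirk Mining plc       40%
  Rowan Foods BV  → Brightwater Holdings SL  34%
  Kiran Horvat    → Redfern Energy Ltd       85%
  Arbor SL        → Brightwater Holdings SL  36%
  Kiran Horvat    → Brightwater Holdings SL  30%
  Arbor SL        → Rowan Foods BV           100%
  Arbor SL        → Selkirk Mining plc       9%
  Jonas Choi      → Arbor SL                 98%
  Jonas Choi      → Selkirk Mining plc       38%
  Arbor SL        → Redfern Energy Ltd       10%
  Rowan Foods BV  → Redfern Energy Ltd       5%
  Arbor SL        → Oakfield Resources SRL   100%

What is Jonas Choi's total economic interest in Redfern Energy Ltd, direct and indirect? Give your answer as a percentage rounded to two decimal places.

Jonas reaches Redfern along 2 paths.
Via Arbor: 98% × 10% = 9.8%.
Via Arbor → Rowan: 98% × 100% × 5% = 4.9%.
Total: 9.8% + 4.9% = 14.7%.
Rounded: 14.70%.

14.70%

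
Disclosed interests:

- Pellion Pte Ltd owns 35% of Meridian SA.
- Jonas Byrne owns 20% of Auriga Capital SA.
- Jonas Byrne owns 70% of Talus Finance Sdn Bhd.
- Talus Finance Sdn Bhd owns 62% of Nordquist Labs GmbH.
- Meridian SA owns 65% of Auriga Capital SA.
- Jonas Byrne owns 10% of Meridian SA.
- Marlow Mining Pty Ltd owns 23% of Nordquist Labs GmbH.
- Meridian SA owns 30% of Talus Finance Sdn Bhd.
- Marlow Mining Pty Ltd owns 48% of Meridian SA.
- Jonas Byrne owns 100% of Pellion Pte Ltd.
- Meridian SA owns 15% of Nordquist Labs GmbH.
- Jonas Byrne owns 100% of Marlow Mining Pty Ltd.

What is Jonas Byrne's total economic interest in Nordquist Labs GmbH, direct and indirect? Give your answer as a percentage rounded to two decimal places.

97.65%

Jonas reaches Nordquist along 8 paths.
Via Meridian → Talus: 10% × 30% × 62% = 1.86%.
Via Pellion → Meridian → Talus: 100% × 35% × 30% × 62% = 6.51%.
Via Marlow → Meridian → Talus: 100% × 48% × 30% × 62% = 8.928%.
Via Talus: 70% × 62% = 43.4%.
Via Meridian: 10% × 15% = 1.5%.
Via Pellion → Meridian: 100% × 35% × 15% = 5.25%.
Via Marlow → Meridian: 100% × 48% × 15% = 7.2%.
Via Marlow: 100% × 23% = 23%.
Total: 1.86% + 6.51% + 8.928% + 43.4% + 1.5% + 5.25% + 7.2% + 23% = 97.648%.
Rounded: 97.65%.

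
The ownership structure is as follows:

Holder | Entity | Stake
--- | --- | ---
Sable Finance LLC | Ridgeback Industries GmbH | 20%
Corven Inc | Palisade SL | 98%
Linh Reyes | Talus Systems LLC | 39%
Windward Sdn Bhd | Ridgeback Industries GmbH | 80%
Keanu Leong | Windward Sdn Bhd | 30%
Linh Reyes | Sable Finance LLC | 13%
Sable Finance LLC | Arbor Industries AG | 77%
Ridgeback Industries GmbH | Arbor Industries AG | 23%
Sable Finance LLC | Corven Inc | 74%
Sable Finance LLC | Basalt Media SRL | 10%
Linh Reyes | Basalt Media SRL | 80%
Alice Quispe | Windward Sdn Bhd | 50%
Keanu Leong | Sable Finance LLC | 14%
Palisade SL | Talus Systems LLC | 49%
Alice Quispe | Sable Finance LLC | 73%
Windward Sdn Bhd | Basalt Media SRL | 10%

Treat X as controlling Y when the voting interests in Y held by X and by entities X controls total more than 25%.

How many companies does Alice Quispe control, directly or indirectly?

7

Alice holds 73% of Sable, so Alice controls Sable.
Alice holds 50% of Windward, so Alice controls Windward.
Sable holds 74% of Corven, so Alice controls Corven.
Corven holds 98% of Palisade, so Alice controls Palisade.
Sable and Windward together hold 20% + 80% = 100% of Ridgeback, so Alice controls Ridgeback.
Palisade holds 49% of Talus, so Alice controls Talus.
Sable and Ridgeback together hold 77% + 23% = 100% of Arbor, so Alice controls Arbor.
No other company's threshold is met.
Alice controls 7 companies.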